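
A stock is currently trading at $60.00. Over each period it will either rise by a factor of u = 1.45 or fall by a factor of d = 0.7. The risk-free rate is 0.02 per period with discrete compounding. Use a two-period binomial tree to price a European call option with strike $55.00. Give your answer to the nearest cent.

$15.22

Risk-neutral probability p = (1 + 0.02 − 0.7)/(1.45 − 0.7) = 0.3200/0.7500 = 0.4267
Terminal stock prices: S_uu = 126.2, S_ud = 60.9, S_dd = 29.4
Terminal payoffs (S − K): max(71.15, 0) = 71.15, max(5.9, 0) = 5.9, max(-25.6, 0) = 0
Node u (S = 87): V_u = 1/1.02·[0.4267·71.1500 + 0.5733·5.9000] = 33.0784
Node d (S = 42): V_d = 1/1.02·[0.4267·5.9000 + 0.5733·0.0000] = 2.4680
Node 0 (S = 60): V_0 = 1/1.02·[0.4267·33.0784 + 0.5733·2.4680] = 15.2240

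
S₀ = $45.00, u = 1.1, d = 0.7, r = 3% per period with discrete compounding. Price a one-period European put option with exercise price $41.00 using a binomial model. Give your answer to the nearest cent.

Risk-neutral probability p = (1 + 0.03 − 0.7)/(1.1 − 0.7) = 0.3300/0.4000 = 0.8250
Terminal stock prices: S_u = 49.5, S_d = 31.5
Terminal payoffs (K − S): max(-8.5, 0) = 0, max(9.5, 0) = 9.5
Node 0 (S = 45): V_0 = 1/1.03·[0.8250·0.0000 + 0.1750·9.5000] = 1.6141

$1.61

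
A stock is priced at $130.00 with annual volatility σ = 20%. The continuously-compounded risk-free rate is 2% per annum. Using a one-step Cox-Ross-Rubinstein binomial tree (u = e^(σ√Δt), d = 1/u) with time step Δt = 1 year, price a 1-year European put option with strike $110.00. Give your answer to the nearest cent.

CRR parameters: u = e^(σ√Δt) = e^(0.2·√1) = 1.2214, d = 1/u = 0.8187
Per-period rate: rΔt = 0.02·1 = 0.02, so R = e^0.02 = 1.0202
Risk-neutral probability p = (e^0.02 − 0.8187)/(1.2214 − 0.8187) = 0.2015/0.4027 = 0.5003
Terminal stock prices: S_u = 158.8, S_d = 106.4
Terminal payoffs (K − S): max(-48.78, 0) = 0, max(3.565, 0) = 3.565
Node 0 (S = 130): V_0 = e^(−0.02)·[0.5003·0.0000 + 0.4997·3.5650] = 1.7460

$1.75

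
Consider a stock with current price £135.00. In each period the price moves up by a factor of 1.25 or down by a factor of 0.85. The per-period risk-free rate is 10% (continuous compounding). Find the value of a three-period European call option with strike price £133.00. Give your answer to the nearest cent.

£40.29

Risk-neutral probability p = (e^0.1 − 0.85)/(1.25 − 0.85) = 0.2552/0.4000 = 0.6379
Terminal stock prices: S_uuu = 263.7, S_uud = 179.3, S_udd = 121.9, S_ddd = 82.91
Terminal payoffs (S − K): max(130.7, 0) = 130.7, max(46.3, 0) = 46.3, max(-11.08, 0) = 0, max(-50.09, 0) = 0
Node uu (S = 210.9): V_uu = e^(−0.1)·[0.6379·130.6719 + 0.3621·46.2969] = 90.5941
Node ud (S = 143.4): V_ud = e^(−0.1)·[0.6379·46.2969 + 0.3621·0.0000] = 26.7235
Node dd (S = 97.54): V_dd = e^(−0.1)·[0.6379·0.0000 + 0.3621·0.0000] = 0.0000
Node u (S = 168.8): V_u = e^(−0.1)·[0.6379·90.5941 + 0.3621·26.7235] = 61.0479
Node d (S = 114.8): V_d = e^(−0.1)·[0.6379·26.7235 + 0.3621·0.0000] = 15.4254
Node 0 (S = 135): V_0 = e^(−0.1)·[0.6379·61.0479 + 0.3621·15.4254] = 40.2917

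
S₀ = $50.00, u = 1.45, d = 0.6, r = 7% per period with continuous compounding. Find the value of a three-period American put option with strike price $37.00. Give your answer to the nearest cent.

$5.20

Risk-neutral probability p = (e^0.07 − 0.6)/(1.45 − 0.6) = 0.4725/0.8500 = 0.5559
Terminal stock prices: S_uuu = 152.4, S_uud = 63.07, S_udd = 26.1, S_ddd = 10.8
Terminal payoffs (K − S): max(-115.4, 0) = 0, max(-26.07, 0) = 0, max(10.9, 0) = 10.9, max(26.2, 0) = 26.2
Node uu (S = 105.1): continuation = e^(−0.07)·[0.5559·0.0000 + 0.4441·0.0000] = 0.0000; exercise value = 0.0000 ≤ continuation, so V_uu = 0.0000
Node ud (S = 43.5): continuation = e^(−0.07)·[0.5559·0.0000 + 0.4441·10.9000] = 4.5135; exercise value = 0.0000 ≤ continuation, so V_ud = 4.5135
Node dd (S = 18): continuation = e^(−0.07)·[0.5559·10.9000 + 0.4441·26.2000] = 16.4986; exercise value = 19.0000 > continuation, so V_dd = 19.0000 (exercise)
Node u (S = 72.5): continuation = e^(−0.07)·[0.5559·0.0000 + 0.4441·4.5135] = 1.8690; exercise value = 0.0000 ≤ continuation, so V_u = 1.8690
Node d (S = 30): continuation = e^(−0.07)·[0.5559·4.5135 + 0.4441·19.0000] = 10.2070; exercise value = 7.0000 ≤ continuation, so V_d = 10.2070
Node 0 (S = 50): continuation = e^(−0.07)·[0.5559·1.8690 + 0.4441·10.2070] = 5.1953; exercise value = 0.0000 ≤ continuation, so V_0 = 5.1953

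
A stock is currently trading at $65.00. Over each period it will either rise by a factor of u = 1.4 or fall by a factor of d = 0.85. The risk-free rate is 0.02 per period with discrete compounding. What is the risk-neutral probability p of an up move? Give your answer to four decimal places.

Risk-neutral probability p = (1 + 0.02 − 0.85)/(1.4 − 0.85) = 0.1700/0.5500 = 0.3091

p = 0.3091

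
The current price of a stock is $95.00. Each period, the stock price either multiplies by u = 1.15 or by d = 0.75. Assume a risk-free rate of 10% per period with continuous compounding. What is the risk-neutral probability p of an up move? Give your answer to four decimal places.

Risk-neutral probability p = (e^0.1 − 0.75)/(1.15 − 0.75) = 0.3552/0.4000 = 0.8879

p = 0.8879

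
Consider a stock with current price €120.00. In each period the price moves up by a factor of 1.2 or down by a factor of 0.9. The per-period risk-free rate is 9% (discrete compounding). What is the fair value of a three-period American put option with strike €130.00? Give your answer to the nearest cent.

Risk-neutral probability p = (1 + 0.09 − 0.9)/(1.2 − 0.9) = 0.1900/0.3000 = 0.6333
Terminal stock prices: S_uuu = 207.4, S_uud = 155.5, S_udd = 116.6, S_ddd = 87.48
Terminal payoffs (K − S): max(-77.36, 0) = 0, max(-25.52, 0) = 0, max(13.36, 0) = 13.36, max(42.52, 0) = 42.52
Node uu (S = 172.8): continuation = 1/1.09·[0.6333·0.0000 + 0.3667·0.0000] = 0.0000; exercise value = 0.0000 ≤ continuation, so V_uu = 0.0000
Node ud (S = 129.6): continuation = 1/1.09·[0.6333·0.0000 + 0.3667·13.3600] = 4.4942; exercise value = 0.4000 ≤ continuation, so V_ud = 4.4942
Node dd (S = 97.2): continuation = 1/1.09·[0.6333·13.3600 + 0.3667·42.5200] = 22.0661; exercise value = 32.8000 > continuation, so V_dd = 32.8000 (exercise)
Node u (S = 144): continuation = 1/1.09·[0.6333·0.0000 + 0.3667·4.4942] = 1.5118; exercise value = 0.0000 ≤ continuation, so V_u = 1.5118
Node d (S = 108): continuation = 1/1.09·[0.6333·4.4942 + 0.3667·32.8000] = 13.6449; exercise value = 22.0000 > continuation, so V_d = 22.0000 (exercise)
Node 0 (S = 120): continuation = 1/1.09·[0.6333·1.5118 + 0.3667·22.0000] = 8.2790; exercise value = 10.0000 > continuation, so V_0 = 10.0000 (exercise)

€10.00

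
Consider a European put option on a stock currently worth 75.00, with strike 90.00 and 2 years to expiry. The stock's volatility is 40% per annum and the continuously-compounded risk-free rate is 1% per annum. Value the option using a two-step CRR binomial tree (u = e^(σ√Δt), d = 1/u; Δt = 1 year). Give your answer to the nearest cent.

CRR parameters: u = e^(σ√Δt) = e^(0.4·√1) = 1.4918, d = 1/u = 0.6703
Per-period rate: rΔt = 0.01·1 = 0.01, so R = e^0.01 = 1.0101
Risk-neutral probability p = (e^0.01 − 0.6703)/(1.4918 − 0.6703) = 0.3397/0.8215 = 0.4135
Terminal stock prices: S_uu = 166.9, S_ud = 75, S_dd = 33.7
Terminal payoffs (K − S): max(-76.92, 0) = 0, max(15, 0) = 15, max(56.3, 0) = 56.3
Node u (S = 111.9): V_u = e^(−0.01)·[0.4135·0.0000 + 0.5865·15.0000] = 8.7093
Node d (S = 50.27): V_d = e^(−0.01)·[0.4135·15.0000 + 0.5865·56.3003] = 38.8305
Node 0 (S = 75): V_0 = e^(−0.01)·[0.4135·8.7093 + 0.5865·38.8305] = 26.1115

26.11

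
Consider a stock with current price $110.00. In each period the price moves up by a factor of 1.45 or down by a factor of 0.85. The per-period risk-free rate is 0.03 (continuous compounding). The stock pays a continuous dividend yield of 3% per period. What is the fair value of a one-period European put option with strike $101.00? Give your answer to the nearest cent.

Per-period risk-free factor R = e^0.03 = 1.0305; dividend-adjusted growth = e^(0.03−0.03) = 1.0000.
Risk-neutral probability p = (1.0000 − 0.85)/(1.45 − 0.85) = 0.1500/0.6000 = 0.2500
Terminal stock prices: S_u = 159.5, S_d = 93.5
Terminal payoffs (K − S): max(-58.5, 0) = 0, max(7.5, 0) = 7.5
Node 0 (S = 110): V_0 = e^(−0.03)·[0.2500·0.0000 + 0.7500·7.5000] = 5.4588

$5.46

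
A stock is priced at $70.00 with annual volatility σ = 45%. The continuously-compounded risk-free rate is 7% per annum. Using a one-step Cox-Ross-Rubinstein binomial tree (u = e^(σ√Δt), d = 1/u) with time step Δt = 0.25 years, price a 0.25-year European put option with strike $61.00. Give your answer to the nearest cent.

CRR parameters: u = e^(σ√Δt) = e^(0.45·√0.25) = 1.2523, d = 1/u = 0.7985
Per-period rate: rΔt = 0.07·0.25 = 0.0175, so R = e^0.0175 = 1.0177
Risk-neutral probability p = (e^0.0175 − 0.7985)/(1.2523 − 0.7985) = 0.2191/0.4538 = 0.4829
Terminal stock prices: S_u = 87.66, S_d = 55.9
Terminal payoffs (K − S): max(-26.66, 0) = 0, max(5.104, 0) = 5.104
Node 0 (S = 70): V_0 = e^(−0.0175)·[0.4829·0.0000 + 0.5171·5.1039] = 2.5935

$2.59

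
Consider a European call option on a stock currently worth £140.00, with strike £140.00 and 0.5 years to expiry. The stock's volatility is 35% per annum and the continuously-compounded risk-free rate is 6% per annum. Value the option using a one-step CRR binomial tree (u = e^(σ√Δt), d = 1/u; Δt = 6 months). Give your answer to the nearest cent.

£19.05

CRR parameters: u = e^(σ√Δt) = e^(0.35·√0.5) = 1.2808, d = 1/u = 0.7808
Per-period rate: rΔt = 0.06·0.5 = 0.03, so R = e^0.03 = 1.0305
Risk-neutral probability p = (e^0.03 − 0.7808)/(1.2808 − 0.7808) = 0.2497/0.5000 = 0.4993
Terminal stock prices: S_u = 179.3, S_d = 109.3
Terminal payoffs (S − K): max(39.31, 0) = 39.31, max(-30.69, 0) = 0
Node 0 (S = 140): V_0 = e^(−0.03)·[0.4993·39.3124 + 0.5007·0.0000] = 19.0503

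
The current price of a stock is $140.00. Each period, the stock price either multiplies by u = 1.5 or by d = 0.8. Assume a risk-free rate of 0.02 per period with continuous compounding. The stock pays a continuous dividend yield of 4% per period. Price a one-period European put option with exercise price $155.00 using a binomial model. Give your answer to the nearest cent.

Per-period risk-free factor R = e^0.02 = 1.0202; dividend-adjusted growth = e^(0.02−0.04) = 0.9802.
Risk-neutral probability p = (0.9802 − 0.8)/(1.5 − 0.8) = 0.1802/0.7000 = 0.2574
Terminal stock prices: S_u = 210, S_d = 112
Terminal payoffs (K − S): max(-55, 0) = 0, max(43, 0) = 43
Node 0 (S = 140): V_0 = e^(−0.02)·[0.2574·0.0000 + 0.7426·43.0000] = 31.2984

$31.30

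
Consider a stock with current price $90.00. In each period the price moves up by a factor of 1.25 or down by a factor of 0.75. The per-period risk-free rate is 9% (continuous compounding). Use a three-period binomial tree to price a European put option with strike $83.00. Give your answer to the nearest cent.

Risk-neutral probability p = (e^0.09 − 0.75)/(1.25 − 0.75) = 0.3442/0.5000 = 0.6883
Terminal stock prices: S_uuu = 175.8, S_uud = 105.5, S_udd = 63.28, S_ddd = 37.97
Terminal payoffs (K − S): max(-92.78, 0) = 0, max(-22.47, 0) = 0, max(19.72, 0) = 19.72, max(45.03, 0) = 45.03
Node uu (S = 140.6): V_uu = e^(−0.09)·[0.6883·0.0000 + 0.3117·0.0000] = 0.0000
Node ud (S = 84.38): V_ud = e^(−0.09)·[0.6883·0.0000 + 0.3117·19.7188] = 5.6165
Node dd (S = 50.62): V_dd = e^(−0.09)·[0.6883·19.7188 + 0.3117·45.0312] = 25.2313
Node u (S = 112.5): V_u = e^(−0.09)·[0.6883·0.0000 + 0.3117·5.6165] = 1.5997
Node d (S = 67.5): V_d = e^(−0.09)·[0.6883·5.6165 + 0.3117·25.2313] = 10.7199
Node 0 (S = 90): V_0 = e^(−0.09)·[0.6883·1.5997 + 0.3117·10.7199] = 4.0597

$4.06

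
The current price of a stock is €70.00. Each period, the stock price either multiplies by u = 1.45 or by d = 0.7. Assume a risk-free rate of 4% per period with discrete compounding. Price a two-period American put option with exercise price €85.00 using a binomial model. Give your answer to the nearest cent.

€22.12

Risk-neutral probability p = (1 + 0.04 − 0.7)/(1.45 − 0.7) = 0.3400/0.7500 = 0.4533
Terminal stock prices: S_uu = 147.2, S_ud = 71.05, S_dd = 34.3
Terminal payoffs (K − S): max(-62.18, 0) = 0, max(13.95, 0) = 13.95, max(50.7, 0) = 50.7
Node u (S = 101.5): continuation = 1/1.04·[0.4533·0.0000 + 0.5467·13.9500] = 7.3327; exercise value = 0.0000 ≤ continuation, so V_u = 7.3327
Node d (S = 49): continuation = 1/1.04·[0.4533·13.9500 + 0.5467·50.7000] = 32.7308; exercise value = 36.0000 > continuation, so V_d = 36.0000 (exercise)
Node 0 (S = 70): continuation = 1/1.04·[0.4533·7.3327 + 0.5467·36.0000] = 22.1194; exercise value = 15.0000 ≤ continuation, so V_0 = 22.1194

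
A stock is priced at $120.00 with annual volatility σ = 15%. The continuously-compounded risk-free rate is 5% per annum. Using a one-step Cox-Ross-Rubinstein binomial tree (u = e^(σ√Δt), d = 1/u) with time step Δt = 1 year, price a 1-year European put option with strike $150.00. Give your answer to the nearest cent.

$22.68

CRR parameters: u = e^(σ√Δt) = e^(0.15·√1) = 1.1618, d = 1/u = 0.8607
Per-period rate: rΔt = 0.05·1 = 0.05, so R = e^0.05 = 1.0513
Risk-neutral probability p = (e^0.05 − 0.8607)/(1.1618 − 0.8607) = 0.1906/0.3011 = 0.6328
Terminal stock prices: S_u = 139.4, S_d = 103.3
Terminal payoffs (K − S): max(10.58, 0) = 10.58, max(46.72, 0) = 46.72
Node 0 (S = 120): V_0 = e^(−0.05)·[0.6328·10.5799 + 0.3672·46.7150] = 22.6844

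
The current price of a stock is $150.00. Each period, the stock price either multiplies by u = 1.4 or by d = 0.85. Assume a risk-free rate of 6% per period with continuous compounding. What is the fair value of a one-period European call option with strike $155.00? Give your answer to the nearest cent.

Risk-neutral probability p = (e^0.06 − 0.85)/(1.4 − 0.85) = 0.2118/0.5500 = 0.3852
Terminal stock prices: S_u = 210, S_d = 127.5
Terminal payoffs (S − K): max(55, 0) = 55, max(-27.5, 0) = 0
Node 0 (S = 150): V_0 = e^(−0.06)·[0.3852·55.0000 + 0.6148·0.0000] = 19.9500

$19.95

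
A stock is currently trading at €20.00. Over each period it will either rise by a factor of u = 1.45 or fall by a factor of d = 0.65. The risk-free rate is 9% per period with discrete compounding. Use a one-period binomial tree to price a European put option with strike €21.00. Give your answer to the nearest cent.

€3.30

Risk-neutral probability p = (1 + 0.09 − 0.65)/(1.45 − 0.65) = 0.4400/0.8000 = 0.5500
Terminal stock prices: S_u = 29, S_d = 13
Terminal payoffs (K − S): max(-8, 0) = 0, max(8, 0) = 8
Node 0 (S = 20): V_0 = 1/1.09·[0.5500·0.0000 + 0.4500·8.0000] = 3.3028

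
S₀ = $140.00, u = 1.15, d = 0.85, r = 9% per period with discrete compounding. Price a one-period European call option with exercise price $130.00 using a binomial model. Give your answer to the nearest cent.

$22.75

Risk-neutral probability p = (1 + 0.09 − 0.85)/(1.15 − 0.85) = 0.2400/0.3000 = 0.8000
Terminal stock prices: S_u = 161, S_d = 119
Terminal payoffs (S − K): max(31, 0) = 31, max(-11, 0) = 0
Node 0 (S = 140): V_0 = 1/1.09·[0.8000·31.0000 + 0.2000·0.0000] = 22.7523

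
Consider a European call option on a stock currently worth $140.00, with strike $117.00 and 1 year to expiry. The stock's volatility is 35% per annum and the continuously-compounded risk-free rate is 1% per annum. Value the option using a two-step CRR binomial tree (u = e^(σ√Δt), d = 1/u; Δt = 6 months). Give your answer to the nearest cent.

$33.70

CRR parameters: u = e^(σ√Δt) = e^(0.35·√0.5) = 1.2808, d = 1/u = 0.7808
Per-period rate: rΔt = 0.01·0.5 = 0.005, so R = e^0.005 = 1.0050
Risk-neutral probability p = (e^0.005 − 0.7808)/(1.2808 − 0.7808) = 0.2243/0.5000 = 0.4485
Terminal stock prices: S_uu = 229.7, S_ud = 140, S_dd = 85.34
Terminal payoffs (S − K): max(112.7, 0) = 112.7, max(23, 0) = 23, max(-31.66, 0) = 0
Node u (S = 179.3): V_u = e^(−0.005)·[0.4485·112.6640 + 0.5515·23.0000] = 62.8960
Node d (S = 109.3): V_d = e^(−0.005)·[0.4485·23.0000 + 0.5515·0.0000] = 10.2633
Node 0 (S = 140): V_0 = e^(−0.005)·[0.4485·62.8960 + 0.5515·10.2633] = 33.6984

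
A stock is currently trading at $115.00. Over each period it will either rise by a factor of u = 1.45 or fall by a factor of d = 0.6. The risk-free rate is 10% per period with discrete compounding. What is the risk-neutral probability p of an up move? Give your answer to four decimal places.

p = 0.5882

Risk-neutral probability p = (1 + 0.1 − 0.6)/(1.45 − 0.6) = 0.5000/0.8500 = 0.5882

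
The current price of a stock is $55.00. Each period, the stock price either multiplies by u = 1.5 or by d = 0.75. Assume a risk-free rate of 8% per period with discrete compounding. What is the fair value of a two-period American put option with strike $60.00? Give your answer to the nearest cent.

$9.72

Risk-neutral probability p = (1 + 0.08 − 0.75)/(1.5 − 0.75) = 0.3300/0.7500 = 0.4400
Terminal stock prices: S_uu = 123.8, S_ud = 61.88, S_dd = 30.94
Terminal payoffs (K − S): max(-63.75, 0) = 0, max(-1.875, 0) = 0, max(29.06, 0) = 29.06
Node u (S = 82.5): continuation = 1/1.08·[0.4400·0.0000 + 0.5600·0.0000] = 0.0000; exercise value = 0.0000 ≤ continuation, so V_u = 0.0000
Node d (S = 41.25): continuation = 1/1.08·[0.4400·0.0000 + 0.5600·29.0625] = 15.0694; exercise value = 18.7500 > continuation, so V_d = 18.7500 (exercise)
Node 0 (S = 55): continuation = 1/1.08·[0.4400·0.0000 + 0.5600·18.7500] = 9.7222; exercise value = 5.0000 ≤ continuation, so V_0 = 9.7222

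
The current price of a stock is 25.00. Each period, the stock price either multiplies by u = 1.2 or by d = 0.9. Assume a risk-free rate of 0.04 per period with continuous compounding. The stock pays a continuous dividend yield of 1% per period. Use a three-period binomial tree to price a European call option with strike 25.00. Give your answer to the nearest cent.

3.43

Per-period risk-free factor R = e^0.04 = 1.0408; dividend-adjusted growth = e^(0.04−0.01) = 1.0305.
Risk-neutral probability p = (1.0305 − 0.9)/(1.2 − 0.9) = 0.1305/0.3000 = 0.4348
Terminal stock prices: S_uuu = 43.2, S_uud = 32.4, S_udd = 24.3, S_ddd = 18.23
Terminal payoffs (S − K): max(18.2, 0) = 18.2, max(7.4, 0) = 7.4, max(-0.7, 0) = 0, max(-6.775, 0) = 0
Node uu (S = 36): V_uu = e^(−0.04)·[0.4348·18.2000 + 0.5652·7.4000] = 11.6221
Node ud (S = 27): V_ud = e^(−0.04)·[0.4348·7.4000 + 0.5652·0.0000] = 3.0917
Node dd (S = 20.25): V_dd = e^(−0.04)·[0.4348·0.0000 + 0.5652·0.0000] = 0.0000
Node u (S = 30): V_u = e^(−0.04)·[0.4348·11.6221 + 0.5652·3.0917] = 6.5344
Node d (S = 22.5): V_d = e^(−0.04)·[0.4348·3.0917 + 0.5652·0.0000] = 1.2917
Node 0 (S = 25): V_0 = e^(−0.04)·[0.4348·6.5344 + 0.5652·1.2917] = 3.4315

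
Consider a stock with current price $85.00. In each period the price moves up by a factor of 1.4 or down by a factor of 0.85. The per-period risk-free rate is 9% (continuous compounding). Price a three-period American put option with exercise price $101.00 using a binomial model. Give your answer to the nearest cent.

$16.18

Risk-neutral probability p = (e^0.09 − 0.85)/(1.4 − 0.85) = 0.2442/0.5500 = 0.4440
Terminal stock prices: S_uuu = 233.2, S_uud = 141.6, S_udd = 85.98, S_ddd = 52.2
Terminal payoffs (K − S): max(-132.2, 0) = 0, max(-40.61, 0) = 0, max(15.02, 0) = 15.02, max(48.8, 0) = 48.8
Node uu (S = 166.6): continuation = e^(−0.09)·[0.4440·0.0000 + 0.5560·0.0000] = 0.0000; exercise value = 0.0000 ≤ continuation, so V_uu = 0.0000
Node ud (S = 101.1): continuation = e^(−0.09)·[0.4440·0.0000 + 0.5560·15.0225] = 7.6343; exercise value = 0.0000 ≤ continuation, so V_ud = 7.6343
Node dd (S = 61.41): continuation = e^(−0.09)·[0.4440·15.0225 + 0.5560·48.7994] = 30.8945; exercise value = 39.5875 > continuation, so V_dd = 39.5875 (exercise)
Node u (S = 119): continuation = e^(−0.09)·[0.4440·0.0000 + 0.5560·7.6343] = 3.8796; exercise value = 0.0000 ≤ continuation, so V_u = 3.8796
Node d (S = 72.25): continuation = e^(−0.09)·[0.4440·7.6343 + 0.5560·39.5875] = 23.2155; exercise value = 28.7500 > continuation, so V_d = 28.7500 (exercise)
Node 0 (S = 85): continuation = e^(−0.09)·[0.4440·3.8796 + 0.5560·28.7500] = 16.1846; exercise value = 16.0000 ≤ continuation, so V_0 = 16.1846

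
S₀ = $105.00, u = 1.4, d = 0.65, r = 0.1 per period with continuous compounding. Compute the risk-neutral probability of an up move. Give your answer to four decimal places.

p = 0.6069

Risk-neutral probability p = (e^0.1 − 0.65)/(1.4 − 0.65) = 0.4552/0.7500 = 0.6069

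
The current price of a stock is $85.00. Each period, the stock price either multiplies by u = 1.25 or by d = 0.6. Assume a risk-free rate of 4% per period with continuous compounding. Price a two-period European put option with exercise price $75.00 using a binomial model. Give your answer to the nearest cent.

$8.78

Risk-neutral probability p = (e^0.04 − 0.6)/(1.25 − 0.6) = 0.4408/0.6500 = 0.6782
Terminal stock prices: S_uu = 132.8, S_ud = 63.75, S_dd = 30.6
Terminal payoffs (K − S): max(-57.81, 0) = 0, max(11.25, 0) = 11.25, max(44.4, 0) = 44.4
Node u (S = 106.2): V_u = e^(−0.04)·[0.6782·0.0000 + 0.3218·11.2500] = 3.4786
Node d (S = 51): V_d = e^(−0.04)·[0.6782·11.2500 + 0.3218·44.4000] = 21.0592
Node 0 (S = 85): V_0 = e^(−0.04)·[0.6782·3.4786 + 0.3218·21.0592] = 8.7783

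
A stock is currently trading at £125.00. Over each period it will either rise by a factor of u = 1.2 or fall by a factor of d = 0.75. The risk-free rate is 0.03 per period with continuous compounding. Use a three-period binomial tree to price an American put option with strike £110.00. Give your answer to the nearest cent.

Risk-neutral probability p = (e^0.03 − 0.75)/(1.2 − 0.75) = 0.2805/0.4500 = 0.6232
Terminal stock prices: S_uuu = 216, S_uud = 135, S_udd = 84.38, S_ddd = 52.73
Terminal payoffs (K − S): max(-106, 0) = 0, max(-25, 0) = 0, max(25.62, 0) = 25.62, max(57.27, 0) = 57.27
Node uu (S = 180): continuation = e^(−0.03)·[0.6232·0.0000 + 0.3768·0.0000] = 0.0000; exercise value = 0.0000 ≤ continuation, so V_uu = 0.0000
Node ud (S = 112.5): continuation = e^(−0.03)·[0.6232·0.0000 + 0.3768·25.6250] = 9.3693; exercise value = 0.0000 ≤ continuation, so V_ud = 9.3693
Node dd (S = 70.31): continuation = e^(−0.03)·[0.6232·25.6250 + 0.3768·57.2656] = 36.4365; exercise value = 39.6875 > continuation, so V_dd = 39.6875 (exercise)
Node u (S = 150): continuation = e^(−0.03)·[0.6232·0.0000 + 0.3768·9.3693] = 3.4257; exercise value = 0.0000 ≤ continuation, so V_u = 3.4257
Node d (S = 93.75): continuation = e^(−0.03)·[0.6232·9.3693 + 0.3768·39.6875] = 20.1777; exercise value = 16.2500 ≤ continuation, so V_d = 20.1777
Node 0 (S = 125): continuation = e^(−0.03)·[0.6232·3.4257 + 0.3768·20.1777] = 9.4496; exercise value = 0.0000 ≤ continuation, so V_0 = 9.4496

£9.45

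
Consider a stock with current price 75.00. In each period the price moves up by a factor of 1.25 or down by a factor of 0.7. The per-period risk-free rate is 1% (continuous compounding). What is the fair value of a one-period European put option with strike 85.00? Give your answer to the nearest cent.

Risk-neutral probability p = (e^0.01 − 0.7)/(1.25 − 0.7) = 0.3101/0.5500 = 0.5637
Terminal stock prices: S_u = 93.75, S_d = 52.5
Terminal payoffs (K − S): max(-8.75, 0) = 0, max(32.5, 0) = 32.5
Node 0 (S = 75): V_0 = e^(−0.01)·[0.5637·0.0000 + 0.4363·32.5000] = 14.0378

14.04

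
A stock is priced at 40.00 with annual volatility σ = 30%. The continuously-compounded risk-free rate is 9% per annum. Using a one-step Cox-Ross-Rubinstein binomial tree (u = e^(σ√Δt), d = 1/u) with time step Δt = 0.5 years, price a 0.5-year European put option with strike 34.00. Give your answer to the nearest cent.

0.70

CRR parameters: u = e^(σ√Δt) = e^(0.3·√0.5) = 1.2363, d = 1/u = 0.8089
Per-period rate: rΔt = 0.09·0.5 = 0.045, so R = e^0.045 = 1.0460
Risk-neutral probability p = (e^0.045 − 0.8089)/(1.2363 − 0.8089) = 0.2372/0.4275 = 0.5548
Terminal stock prices: S_u = 49.45, S_d = 32.35
Terminal payoffs (K − S): max(-15.45, 0) = 0, max(1.646, 0) = 1.646
Node 0 (S = 40): V_0 = e^(−0.045)·[0.5548·0.0000 + 0.4452·1.6457] = 0.7004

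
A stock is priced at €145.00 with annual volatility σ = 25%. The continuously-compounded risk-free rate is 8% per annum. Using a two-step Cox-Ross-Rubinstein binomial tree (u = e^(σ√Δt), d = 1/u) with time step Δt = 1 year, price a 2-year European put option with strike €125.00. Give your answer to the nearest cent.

€4.98

CRR parameters: u = e^(σ√Δt) = e^(0.25·√1) = 1.2840, d = 1/u = 0.7788
Per-period rate: rΔt = 0.08·1 = 0.08, so R = e^0.08 = 1.0833
Risk-neutral probability p = (e^0.08 − 0.7788)/(1.2840 − 0.7788) = 0.3045/0.5052 = 0.6027
Terminal stock prices: S_uu = 239.1, S_ud = 145, S_dd = 87.95
Terminal payoffs (K − S): max(-114.1, 0) = 0, max(-20, 0) = 0, max(37.05, 0) = 37.05
Node u (S = 186.2): V_u = e^(−0.08)·[0.6027·0.0000 + 0.3973·0.0000] = 0.0000
Node d (S = 112.9): V_d = e^(−0.08)·[0.6027·0.0000 + 0.3973·37.0531] = 13.5902
Node 0 (S = 145): V_0 = e^(−0.08)·[0.6027·0.0000 + 0.3973·13.5902] = 4.9846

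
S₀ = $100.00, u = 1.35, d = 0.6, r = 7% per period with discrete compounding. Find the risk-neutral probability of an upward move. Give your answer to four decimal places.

Risk-neutral probability p = (1 + 0.07 − 0.6)/(1.35 − 0.6) = 0.4700/0.7500 = 0.6267

p = 0.6267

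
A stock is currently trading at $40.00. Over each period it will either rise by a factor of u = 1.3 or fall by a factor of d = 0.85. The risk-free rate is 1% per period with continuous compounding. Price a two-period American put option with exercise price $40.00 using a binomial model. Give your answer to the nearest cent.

Risk-neutral probability p = (e^0.01 − 0.85)/(1.3 − 0.85) = 0.1601/0.4500 = 0.3557
Terminal stock prices: S_uu = 67.6, S_ud = 44.2, S_dd = 28.9
Terminal payoffs (K − S): max(-27.6, 0) = 0, max(-4.2, 0) = 0, max(11.1, 0) = 11.1
Node u (S = 52): continuation = e^(−0.01)·[0.3557·0.0000 + 0.6443·0.0000] = 0.0000; exercise value = 0.0000 ≤ continuation, so V_u = 0.0000
Node d (S = 34): continuation = e^(−0.01)·[0.3557·0.0000 + 0.6443·11.1000] = 7.0809; exercise value = 6.0000 ≤ continuation, so V_d = 7.0809
Node 0 (S = 40): continuation = e^(−0.01)·[0.3557·0.0000 + 0.6443·7.0809] = 4.5171; exercise value = 0.0000 ≤ continuation, so V_0 = 4.5171

$4.52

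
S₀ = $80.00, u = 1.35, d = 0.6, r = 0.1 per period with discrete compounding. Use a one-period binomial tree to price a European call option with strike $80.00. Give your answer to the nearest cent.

Risk-neutral probability p = (1 + 0.1 − 0.6)/(1.35 − 0.6) = 0.5000/0.7500 = 0.6667
Terminal stock prices: S_u = 108, S_d = 48
Terminal payoffs (S − K): max(28, 0) = 28, max(-32, 0) = 0
Node 0 (S = 80): V_0 = 1/1.1·[0.6667·28.0000 + 0.3333·0.0000] = 16.9697

$16.97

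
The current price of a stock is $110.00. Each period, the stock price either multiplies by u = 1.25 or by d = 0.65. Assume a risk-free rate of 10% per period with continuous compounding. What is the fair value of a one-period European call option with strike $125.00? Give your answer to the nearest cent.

$8.58

Risk-neutral probability p = (e^0.1 − 0.65)/(1.25 − 0.65) = 0.4552/0.6000 = 0.7586
Terminal stock prices: S_u = 137.5, S_d = 71.5
Terminal payoffs (S − K): max(12.5, 0) = 12.5, max(-53.5, 0) = 0
Node 0 (S = 110): V_0 = e^(−0.1)·[0.7586·12.5000 + 0.2414·0.0000] = 8.5803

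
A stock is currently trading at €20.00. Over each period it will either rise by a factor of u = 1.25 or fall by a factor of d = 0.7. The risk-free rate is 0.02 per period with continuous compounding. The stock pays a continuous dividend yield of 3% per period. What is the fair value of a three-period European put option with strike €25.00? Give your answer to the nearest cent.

Per-period risk-free factor R = e^0.02 = 1.0202; dividend-adjusted growth = e^(0.02−0.03) = 0.9900.
Risk-neutral probability p = (0.9900 − 0.7)/(1.25 − 0.7) = 0.2900/0.5500 = 0.5274
Terminal stock prices: S_uuu = 39.06, S_uud = 21.88, S_udd = 12.25, S_ddd = 6.86
Terminal payoffs (K − S): max(-14.06, 0) = 0, max(3.125, 0) = 3.125, max(12.75, 0) = 12.75, max(18.14, 0) = 18.14
Node uu (S = 31.25): V_uu = e^(−0.02)·[0.5274·0.0000 + 0.4726·3.1250] = 1.4477
Node ud (S = 17.5): V_ud = e^(−0.02)·[0.5274·3.1250 + 0.4726·12.7500] = 7.5222
Node dd (S = 9.8): V_dd = e^(−0.02)·[0.5274·12.7500 + 0.4726·18.1400] = 14.9946
Node u (S = 25): V_u = e^(−0.02)·[0.5274·1.4477 + 0.4726·7.5222] = 4.2332
Node d (S = 14): V_d = e^(−0.02)·[0.5274·7.5222 + 0.4726·14.9946] = 10.8350
Node 0 (S = 20): V_0 = e^(−0.02)·[0.5274·4.2332 + 0.4726·10.8350] = 7.2079

€7.21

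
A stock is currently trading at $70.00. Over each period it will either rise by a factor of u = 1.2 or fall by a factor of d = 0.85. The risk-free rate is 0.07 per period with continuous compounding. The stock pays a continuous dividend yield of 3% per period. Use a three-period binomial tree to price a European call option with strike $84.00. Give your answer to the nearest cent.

Per-period risk-free factor R = e^0.07 = 1.0725; dividend-adjusted growth = e^(0.07−0.03) = 1.0408.
Risk-neutral probability p = (1.0408 − 0.85)/(1.2 − 0.85) = 0.1908/0.3500 = 0.5452
Terminal stock prices: S_uuu = 121, S_uud = 85.68, S_udd = 60.69, S_ddd = 42.99
Terminal payoffs (S − K): max(36.96, 0) = 36.96, max(1.68, 0) = 1.68, max(-23.31, 0) = 0, max(-41.01, 0) = 0
Node uu (S = 100.8): V_uu = e^(−0.07)·[0.5452·36.9600 + 0.4548·1.6800] = 19.4998
Node ud (S = 71.4): V_ud = e^(−0.07)·[0.5452·1.6800 + 0.4548·0.0000] = 0.8540
Node dd (S = 50.57): V_dd = e^(−0.07)·[0.5452·0.0000 + 0.4548·0.0000] = 0.0000
Node u (S = 84): V_u = e^(−0.07)·[0.5452·19.4998 + 0.4548·0.8540] = 10.2742
Node d (S = 59.5): V_d = e^(−0.07)·[0.5452·0.8540 + 0.4548·0.0000] = 0.4341
Node 0 (S = 70): V_0 = e^(−0.07)·[0.5452·10.2742 + 0.4548·0.4341] = 5.4067

$5.41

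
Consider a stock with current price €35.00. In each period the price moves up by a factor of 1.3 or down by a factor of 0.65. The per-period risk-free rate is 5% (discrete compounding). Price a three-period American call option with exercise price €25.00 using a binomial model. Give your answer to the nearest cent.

€15.52

Risk-neutral probability p = (1 + 0.05 − 0.65)/(1.3 − 0.65) = 0.4000/0.6500 = 0.6154
Terminal stock prices: S_uuu = 76.89, S_uud = 38.45, S_udd = 19.22, S_ddd = 9.612
Terminal payoffs (S − K): max(51.89, 0) = 51.89, max(13.45, 0) = 13.45, max(-5.776, 0) = 0, max(-15.39, 0) = 0
Node uu (S = 59.15): continuation = 1/1.05·[0.6154·51.8950 + 0.3846·13.4475] = 35.3405; exercise value = 34.1500 ≤ continuation, so V_uu = 35.3405
Node ud (S = 29.57): continuation = 1/1.05·[0.6154·13.4475 + 0.3846·0.0000] = 7.8813; exercise value = 4.5750 ≤ continuation, so V_ud = 7.8813
Node dd (S = 14.79): continuation = 1/1.05·[0.6154·0.0000 + 0.3846·0.0000] = 0.0000; exercise value = 0.0000 ≤ continuation, so V_dd = 0.0000
Node u (S = 45.5): continuation = 1/1.05·[0.6154·35.3405 + 0.3846·7.8813] = 23.5993; exercise value = 20.5000 ≤ continuation, so V_u = 23.5993
Node d (S = 22.75): continuation = 1/1.05·[0.6154·7.8813 + 0.3846·0.0000] = 4.6191; exercise value = 0.0000 ≤ continuation, so V_d = 4.6191
Node 0 (S = 35): continuation = 1/1.05·[0.6154·23.5993 + 0.3846·4.6191] = 15.5231; exercise value = 10.0000 ≤ continuation, so V_0 = 15.5231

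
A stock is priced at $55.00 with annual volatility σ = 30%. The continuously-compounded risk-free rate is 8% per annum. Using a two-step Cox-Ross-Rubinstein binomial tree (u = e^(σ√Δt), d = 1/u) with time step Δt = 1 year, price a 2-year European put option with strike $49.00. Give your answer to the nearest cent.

CRR parameters: u = e^(σ√Δt) = e^(0.3·√1) = 1.3499, d = 1/u = 0.7408
Per-period rate: rΔt = 0.08·1 = 0.08, so R = e^0.08 = 1.0833
Risk-neutral probability p = (e^0.08 − 0.7408)/(1.3499 − 0.7408) = 0.3425/0.6090 = 0.5623
Terminal stock prices: S_uu = 100.2, S_ud = 55, S_dd = 30.18
Terminal payoffs (K − S): max(-51.22, 0) = 0, max(-6, 0) = 0, max(18.82, 0) = 18.82
Node u (S = 74.24): V_u = e^(−0.08)·[0.5623·0.0000 + 0.4377·0.0000] = 0.0000
Node d (S = 40.75): V_d = e^(−0.08)·[0.5623·0.0000 + 0.4377·18.8154] = 7.6022
Node 0 (S = 55): V_0 = e^(−0.08)·[0.5623·0.0000 + 0.4377·7.6022] = 3.0716

$3.07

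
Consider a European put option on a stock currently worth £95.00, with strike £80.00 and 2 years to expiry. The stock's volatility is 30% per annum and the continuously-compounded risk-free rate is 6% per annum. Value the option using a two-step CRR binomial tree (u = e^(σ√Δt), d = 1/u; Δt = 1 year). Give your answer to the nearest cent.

CRR parameters: u = e^(σ√Δt) = e^(0.3·√1) = 1.3499, d = 1/u = 0.7408
Per-period rate: rΔt = 0.06·1 = 0.06, so R = e^0.06 = 1.0618
Risk-neutral probability p = (e^0.06 − 0.7408)/(1.3499 − 0.7408) = 0.3210/0.6090 = 0.5271
Terminal stock prices: S_uu = 173.1, S_ud = 95, S_dd = 52.14
Terminal payoffs (K − S): max(-93.1, 0) = 0, max(-15, 0) = 0, max(27.86, 0) = 27.86
Node u (S = 128.2): V_u = e^(−0.06)·[0.5271·0.0000 + 0.4729·0.0000] = 0.0000
Node d (S = 70.38): V_d = e^(−0.06)·[0.5271·0.0000 + 0.4729·27.8629] = 12.4093
Node 0 (S = 95): V_0 = e^(−0.06)·[0.5271·0.0000 + 0.4729·12.4093] = 5.5268

£5.53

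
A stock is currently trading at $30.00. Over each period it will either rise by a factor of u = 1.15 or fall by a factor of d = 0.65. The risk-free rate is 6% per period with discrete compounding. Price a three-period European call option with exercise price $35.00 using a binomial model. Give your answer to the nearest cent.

$4.92

Risk-neutral probability p = (1 + 0.06 − 0.65)/(1.15 − 0.65) = 0.4100/0.5000 = 0.8200
Terminal stock prices: S_uuu = 45.63, S_uud = 25.79, S_udd = 14.58, S_ddd = 8.239
Terminal payoffs (S − K): max(10.63, 0) = 10.63, max(-9.211, 0) = 0, max(-20.42, 0) = 0, max(-26.76, 0) = 0
Node uu (S = 39.67): V_uu = 1/1.06·[0.8200·10.6262 + 0.1800·0.0000] = 8.2203
Node ud (S = 22.43): V_ud = 1/1.06·[0.8200·0.0000 + 0.1800·0.0000] = 0.0000
Node dd (S = 12.68): V_dd = 1/1.06·[0.8200·0.0000 + 0.1800·0.0000] = 0.0000
Node u (S = 34.5): V_u = 1/1.06·[0.8200·8.2203 + 0.1800·0.0000] = 6.3591
Node d (S = 19.5): V_d = 1/1.06·[0.8200·0.0000 + 0.1800·0.0000] = 0.0000
Node 0 (S = 30): V_0 = 1/1.06·[0.8200·6.3591 + 0.1800·0.0000] = 4.9193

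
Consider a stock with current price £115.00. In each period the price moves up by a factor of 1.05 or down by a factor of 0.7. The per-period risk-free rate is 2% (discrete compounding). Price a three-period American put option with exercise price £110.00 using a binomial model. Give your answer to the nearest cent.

£5.83

Risk-neutral probability p = (1 + 0.02 − 0.7)/(1.05 − 0.7) = 0.3200/0.3500 = 0.9143
Terminal stock prices: S_uuu = 133.1, S_uud = 88.75, S_udd = 59.17, S_ddd = 39.44
Terminal payoffs (K − S): max(-23.13, 0) = 0, max(21.25, 0) = 21.25, max(50.83, 0) = 50.83, max(70.56, 0) = 70.56
Node uu (S = 126.8): continuation = 1/1.02·[0.9143·0.0000 + 0.0857·21.2488] = 1.7856; exercise value = 0.0000 ≤ continuation, so V_uu = 1.7856
Node ud (S = 84.52): continuation = 1/1.02·[0.9143·21.2488 + 0.0857·50.8325] = 23.3181; exercise value = 25.4750 > continuation, so V_ud = 25.4750 (exercise)
Node dd (S = 56.35): continuation = 1/1.02·[0.9143·50.8325 + 0.0857·70.5550] = 51.4931; exercise value = 53.6500 > continuation, so V_dd = 53.6500 (exercise)
Node u (S = 120.8): continuation = 1/1.02·[0.9143·1.7856 + 0.0857·25.4750] = 3.7413; exercise value = 0.0000 ≤ continuation, so V_u = 3.7413
Node d (S = 80.5): continuation = 1/1.02·[0.9143·25.4750 + 0.0857·53.6500] = 27.3431; exercise value = 29.5000 > continuation, so V_d = 29.5000 (exercise)
Node 0 (S = 115): continuation = 1/1.02·[0.9143·3.7413 + 0.0857·29.5000] = 5.8325; exercise value = 0.0000 ≤ continuation, so V_0 = 5.8325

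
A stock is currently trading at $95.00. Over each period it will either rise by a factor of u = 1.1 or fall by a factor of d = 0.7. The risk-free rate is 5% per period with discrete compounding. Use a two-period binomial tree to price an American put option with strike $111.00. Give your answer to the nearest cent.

$16.00

Risk-neutral probability p = (1 + 0.05 − 0.7)/(1.1 − 0.7) = 0.3500/0.4000 = 0.8750
Terminal stock prices: S_uu = 115, S_ud = 73.15, S_dd = 46.55
Terminal payoffs (K − S): max(-3.95, 0) = 0, max(37.85, 0) = 37.85, max(64.45, 0) = 64.45
Node u (S = 104.5): continuation = 1/1.05·[0.8750·0.0000 + 0.1250·37.8500] = 4.5060; exercise value = 6.5000 > continuation, so V_u = 6.5000 (exercise)
Node d (S = 66.5): continuation = 1/1.05·[0.8750·37.8500 + 0.1250·64.4500] = 39.2143; exercise value = 44.5000 > continuation, so V_d = 44.5000 (exercise)
Node 0 (S = 95): continuation = 1/1.05·[0.8750·6.5000 + 0.1250·44.5000] = 10.7143; exercise value = 16.0000 > continuation, so V_0 = 16.0000 (exercise)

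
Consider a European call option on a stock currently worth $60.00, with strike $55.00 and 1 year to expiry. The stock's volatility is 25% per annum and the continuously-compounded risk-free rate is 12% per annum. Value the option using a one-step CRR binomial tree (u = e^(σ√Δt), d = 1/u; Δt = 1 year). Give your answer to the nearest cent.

$13.49

CRR parameters: u = e^(σ√Δt) = e^(0.25·√1) = 1.2840, d = 1/u = 0.7788
Per-period rate: rΔt = 0.12·1 = 0.12, so R = e^0.12 = 1.1275
Risk-neutral probability p = (e^0.12 − 0.7788)/(1.2840 − 0.7788) = 0.3487/0.5052 = 0.6902
Terminal stock prices: S_u = 77.04, S_d = 46.73
Terminal payoffs (S − K): max(22.04, 0) = 22.04, max(-8.272, 0) = 0
Node 0 (S = 60): V_0 = e^(−0.12)·[0.6902·22.0415 + 0.3098·0.0000] = 13.4924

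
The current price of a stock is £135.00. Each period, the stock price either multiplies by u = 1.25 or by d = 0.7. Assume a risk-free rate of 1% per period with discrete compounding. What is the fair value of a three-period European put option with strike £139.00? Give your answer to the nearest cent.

£25.07

Risk-neutral probability p = (1 + 0.01 − 0.7)/(1.25 − 0.7) = 0.3100/0.5500 = 0.5636
Terminal stock prices: S_uuu = 263.7, S_uud = 147.7, S_udd = 82.69, S_ddd = 46.3
Terminal payoffs (K − S): max(-124.7, 0) = 0, max(-8.656, 0) = 0, max(56.31, 0) = 56.31, max(92.7, 0) = 92.7
Node uu (S = 210.9): V_uu = 1/1.01·[0.5636·0.0000 + 0.4364·0.0000] = 0.0000
Node ud (S = 118.1): V_ud = 1/1.01·[0.5636·0.0000 + 0.4364·56.3125] = 24.3294
Node dd (S = 66.15): V_dd = 1/1.01·[0.5636·56.3125 + 0.4364·92.6950] = 71.4738
Node u (S = 168.8): V_u = 1/1.01·[0.5636·0.0000 + 0.4364·24.3294] = 10.5114
Node d (S = 94.5): V_d = 1/1.01·[0.5636·24.3294 + 0.4364·71.4738] = 44.4569
Node 0 (S = 135): V_0 = 1/1.01·[0.5636·10.5114 + 0.4364·44.4569] = 25.0732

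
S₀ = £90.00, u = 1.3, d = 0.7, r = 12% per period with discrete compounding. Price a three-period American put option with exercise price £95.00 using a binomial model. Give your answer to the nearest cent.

£10.76

Risk-neutral probability p = (1 + 0.12 − 0.7)/(1.3 − 0.7) = 0.4200/0.6000 = 0.7000
Terminal stock prices: S_uuu = 197.7, S_uud = 106.5, S_udd = 57.33, S_ddd = 30.87
Terminal payoffs (K − S): max(-102.7, 0) = 0, max(-11.47, 0) = 0, max(37.67, 0) = 37.67, max(64.13, 0) = 64.13
Node uu (S = 152.1): continuation = 1/1.12·[0.7000·0.0000 + 0.3000·0.0000] = 0.0000; exercise value = 0.0000 ≤ continuation, so V_uu = 0.0000
Node ud (S = 81.9): continuation = 1/1.12·[0.7000·0.0000 + 0.3000·37.6700] = 10.0902; exercise value = 13.1000 > continuation, so V_ud = 13.1000 (exercise)
Node dd (S = 44.1): continuation = 1/1.12·[0.7000·37.6700 + 0.3000·64.1300] = 40.7214; exercise value = 50.9000 > continuation, so V_dd = 50.9000 (exercise)
Node u (S = 117): continuation = 1/1.12·[0.7000·0.0000 + 0.3000·13.1000] = 3.5089; exercise value = 0.0000 ≤ continuation, so V_u = 3.5089
Node d (S = 63): continuation = 1/1.12·[0.7000·13.1000 + 0.3000·50.9000] = 21.8214; exercise value = 32.0000 > continuation, so V_d = 32.0000 (exercise)
Node 0 (S = 90): continuation = 1/1.12·[0.7000·3.5089 + 0.3000·32.0000] = 10.7645; exercise value = 5.0000 ≤ continuation, so V_0 = 10.7645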